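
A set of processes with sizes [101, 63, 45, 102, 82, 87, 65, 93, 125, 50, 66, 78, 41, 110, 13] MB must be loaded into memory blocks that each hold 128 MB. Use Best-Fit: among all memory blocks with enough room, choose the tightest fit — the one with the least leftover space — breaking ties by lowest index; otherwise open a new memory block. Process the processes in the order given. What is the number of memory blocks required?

11 memory blocks

memory block 1: place 101 MB, 27 MB left
memory block 2: place 63 MB, 65 MB left
memory block 2: place 45 MB, 20 MB left
memory block 3: place 102 MB, 26 MB left
memory block 4: place 82 MB, 46 MB left
memory block 5: place 87 MB, 41 MB left
memory block 6: place 65 MB, 63 MB left
memory block 7: place 93 MB, 35 MB left
memory block 8: place 125 MB, 3 MB left
memory block 6: place 50 MB, 13 MB left
memory block 9: place 66 MB, 62 MB left
memory block 10: place 78 MB, 50 MB left
memory block 5: place 41 MB, 0 MB left
memory block 11: place 110 MB, 18 MB left
memory block 6: place 13 MB, 0 MB left
Final memory blocks: [101] [63,45] [102] [82] [87,41] [65,50,13] [93] [125] [66] [78] [110].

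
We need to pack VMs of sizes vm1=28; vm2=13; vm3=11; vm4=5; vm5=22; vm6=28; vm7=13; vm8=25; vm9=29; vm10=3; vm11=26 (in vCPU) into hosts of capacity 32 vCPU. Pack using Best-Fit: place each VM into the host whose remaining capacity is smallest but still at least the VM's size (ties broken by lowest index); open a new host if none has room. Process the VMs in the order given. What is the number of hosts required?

vm1 (28 vCPU) → host 1 (remaining 4 vCPU)
vm2 (13 vCPU) → host 2 (remaining 19 vCPU)
vm3 (11 vCPU) → host 2 (remaining 8 vCPU)
vm4 (5 vCPU) → host 2 (remaining 3 vCPU)
vm5 (22 vCPU) → host 3 (remaining 10 vCPU)
vm6 (28 vCPU) → host 4 (remaining 4 vCPU)
vm7 (13 vCPU) → host 5 (remaining 19 vCPU)
vm8 (25 vCPU) → host 6 (remaining 7 vCPU)
vm9 (29 vCPU) → host 7 (remaining 3 vCPU)
vm10 (3 vCPU) → host 2 (remaining 0 vCPU)
vm11 (26 vCPU) → host 8 (remaining 6 vCPU)

8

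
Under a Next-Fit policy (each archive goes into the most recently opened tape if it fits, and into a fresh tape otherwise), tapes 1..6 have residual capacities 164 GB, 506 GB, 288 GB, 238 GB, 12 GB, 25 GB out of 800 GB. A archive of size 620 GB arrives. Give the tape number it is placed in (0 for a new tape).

Next-Fit only looks at tape 6, which has 25 GB free.
620 GB does not fit, so a new tape is opened.

0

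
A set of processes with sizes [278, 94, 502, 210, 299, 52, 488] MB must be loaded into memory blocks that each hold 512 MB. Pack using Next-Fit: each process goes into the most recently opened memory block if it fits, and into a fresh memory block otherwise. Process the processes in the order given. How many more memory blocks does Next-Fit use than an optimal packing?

Next-Fit: [278,94] [502] [210,299] [52] [488] → 5 memory blocks.
Total size 1923 MB; any packing needs at least ⌈1923/512⌉ = 4 memory blocks.
An optimal packing achieves that bound: [502] [488] [299,210] [278,94,52] → 4 memory blocks.
Excess: 5 − 4 = 1.

1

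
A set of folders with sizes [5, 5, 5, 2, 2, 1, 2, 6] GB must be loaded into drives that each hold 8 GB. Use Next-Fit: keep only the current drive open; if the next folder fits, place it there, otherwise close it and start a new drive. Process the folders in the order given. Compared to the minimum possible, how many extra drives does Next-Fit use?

Next-Fit: [5] [5] [5,2] [2,1,2] [6] → 5 drives.
Total size 28 GB; any packing needs at least ⌈28/8⌉ = 4 drives.
An optimal packing achieves that bound: [6,2] [5,2,1] [5,2] [5] → 4 drives.
Excess: 5 − 4 = 1.

1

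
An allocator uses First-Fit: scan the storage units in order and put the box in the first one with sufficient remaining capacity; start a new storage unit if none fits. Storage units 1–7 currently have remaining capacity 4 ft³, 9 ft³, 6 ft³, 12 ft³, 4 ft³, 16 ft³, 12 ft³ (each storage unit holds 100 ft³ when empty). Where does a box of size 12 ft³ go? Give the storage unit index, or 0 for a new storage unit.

4

Storage units with room: storage unit 4 (12 ft³), storage unit 6 (16 ft³), storage unit 7 (12 ft³).
The first with room is storage unit 4.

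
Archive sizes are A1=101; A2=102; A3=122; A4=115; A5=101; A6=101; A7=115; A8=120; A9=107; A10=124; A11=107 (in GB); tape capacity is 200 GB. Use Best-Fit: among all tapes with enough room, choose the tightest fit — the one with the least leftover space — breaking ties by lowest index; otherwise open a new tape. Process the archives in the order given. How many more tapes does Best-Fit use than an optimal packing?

Best-Fit: [101] [102] [122] [115] [101] [101] [115] [120] [107] [124] [107] → 11 tapes.
11 archives exceed 100 GB (half the capacity), and no two of those can share a tape, so at least 11 tapes are needed.
So 11 is already optimal.

0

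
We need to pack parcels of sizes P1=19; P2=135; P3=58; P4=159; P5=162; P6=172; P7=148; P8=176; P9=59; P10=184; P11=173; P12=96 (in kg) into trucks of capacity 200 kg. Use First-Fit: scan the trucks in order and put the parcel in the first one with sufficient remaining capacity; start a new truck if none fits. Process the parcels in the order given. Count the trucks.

10

Put P1 (19 kg) in truck 1; 181 kg remain.
Put P2 (135 kg) in truck 1; 46 kg remain.
Put P3 (58 kg) in truck 2; 142 kg remain.
Put P4 (159 kg) in truck 3; 41 kg remain.
Put P5 (162 kg) in truck 4; 38 kg remain.
Put P6 (172 kg) in truck 5; 28 kg remain.
Put P7 (148 kg) in truck 6; 52 kg remain.
Put P8 (176 kg) in truck 7; 24 kg remain.
Put P9 (59 kg) in truck 2; 83 kg remain.
Put P10 (184 kg) in truck 8; 16 kg remain.
Put P11 (173 kg) in truck 9; 27 kg remain.
Put P12 (96 kg) in truck 10; 104 kg remain.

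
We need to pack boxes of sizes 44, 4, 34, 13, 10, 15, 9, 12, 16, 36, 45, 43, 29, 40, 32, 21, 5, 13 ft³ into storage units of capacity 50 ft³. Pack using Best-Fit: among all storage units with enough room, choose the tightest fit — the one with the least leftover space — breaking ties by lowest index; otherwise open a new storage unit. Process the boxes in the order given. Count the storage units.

Put 44 ft³ in storage unit 1; 6 ft³ remain.
Put 4 ft³ in storage unit 1; 2 ft³ remain.
Put 34 ft³ in storage unit 2; 16 ft³ remain.
Put 13 ft³ in storage unit 2; 3 ft³ remain.
Put 10 ft³ in storage unit 3; 40 ft³ remain.
Put 15 ft³ in storage unit 3; 25 ft³ remain.
Put 9 ft³ in storage unit 3; 16 ft³ remain.
Put 12 ft³ in storage unit 3; 4 ft³ remain.
Put 16 ft³ in storage unit 4; 34 ft³ remain.
Put 36 ft³ in storage unit 5; 14 ft³ remain.
Put 45 ft³ in storage unit 6; 5 ft³ remain.
Put 43 ft³ in storage unit 7; 7 ft³ remain.
Put 29 ft³ in storage unit 4; 5 ft³ remain.
Put 40 ft³ in storage unit 8; 10 ft³ remain.
Put 32 ft³ in storage unit 9; 18 ft³ remain.
Put 21 ft³ in storage unit 10; 29 ft³ remain.
Put 5 ft³ in storage unit 4; 0 ft³ remain.
Put 13 ft³ in storage unit 5; 1 ft³ remain.
Final storage units: [44,4] [34,13] [10,15,9,12] [16,29,5] [36,13] [45] [43] [40] [32] [21].

10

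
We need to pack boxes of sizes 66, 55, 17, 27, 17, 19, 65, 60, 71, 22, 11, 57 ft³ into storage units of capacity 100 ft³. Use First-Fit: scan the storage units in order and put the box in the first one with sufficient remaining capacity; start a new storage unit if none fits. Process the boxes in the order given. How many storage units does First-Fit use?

6

66 ft³ → storage unit 1 (remaining 34 ft³)
55 ft³ → storage unit 2 (remaining 45 ft³)
17 ft³ → storage unit 1 (remaining 17 ft³)
27 ft³ → storage unit 2 (remaining 18 ft³)
17 ft³ → storage unit 1 (remaining 0 ft³)
19 ft³ → storage unit 3 (remaining 81 ft³)
65 ft³ → storage unit 3 (remaining 16 ft³)
60 ft³ → storage unit 4 (remaining 40 ft³)
71 ft³ → storage unit 5 (remaining 29 ft³)
22 ft³ → storage unit 4 (remaining 18 ft³)
11 ft³ → storage unit 2 (remaining 7 ft³)
57 ft³ → storage unit 6 (remaining 43 ft³)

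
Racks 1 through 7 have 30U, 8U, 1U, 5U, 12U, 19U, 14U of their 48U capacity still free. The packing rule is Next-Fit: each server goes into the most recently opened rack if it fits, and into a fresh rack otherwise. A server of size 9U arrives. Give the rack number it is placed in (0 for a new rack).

7

Next-Fit only looks at rack 7, which has 14U free.
9U fits there.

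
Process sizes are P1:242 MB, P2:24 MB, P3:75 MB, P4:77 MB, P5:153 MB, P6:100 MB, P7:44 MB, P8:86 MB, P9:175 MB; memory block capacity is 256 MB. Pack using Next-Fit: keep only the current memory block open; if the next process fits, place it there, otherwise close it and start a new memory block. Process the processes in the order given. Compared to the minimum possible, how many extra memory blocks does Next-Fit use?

1

Next-Fit: [242] [24,75,77] [153,100] [44,86] [175] → 5 memory blocks.
Total size 976 MB; any packing needs at least ⌈976/256⌉ = 4 memory blocks.
An optimal packing achieves that bound: [242] [175,77] [153,100] [86,75,44,24] → 4 memory blocks.
Excess: 5 − 4 = 1.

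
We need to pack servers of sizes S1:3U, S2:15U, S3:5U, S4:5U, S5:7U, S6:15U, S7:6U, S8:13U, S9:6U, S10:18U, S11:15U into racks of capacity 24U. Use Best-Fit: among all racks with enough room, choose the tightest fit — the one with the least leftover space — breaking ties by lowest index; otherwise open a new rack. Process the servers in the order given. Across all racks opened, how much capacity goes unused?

36

rack 1: place S1 (3U), 21U left
rack 1: place S2 (15U), 6U left
rack 1: place S3 (5U), 1U left
rack 2: place S4 (5U), 19U left
rack 2: place S5 (7U), 12U left
rack 3: place S6 (15U), 9U left
rack 3: place S7 (6U), 3U left
rack 4: place S8 (13U), 11U left
rack 4: place S9 (6U), 5U left
rack 5: place S10 (18U), 6U left
rack 6: place S11 (15U), 9U left
6 racks × 24U = 144U; used 108U; unused 36U.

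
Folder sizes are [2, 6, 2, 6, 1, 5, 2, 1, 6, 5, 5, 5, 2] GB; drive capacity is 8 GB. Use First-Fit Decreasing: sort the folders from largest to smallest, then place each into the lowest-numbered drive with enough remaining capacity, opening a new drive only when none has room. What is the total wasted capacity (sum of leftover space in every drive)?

8

Sorted descending: 6, 6, 6, 5, 5, 5, 5, 2, 2, 2, 2, 1, 1.
drive 1: place 6 GB, 2 GB left
drive 2: place 6 GB, 2 GB left
drive 3: place 6 GB, 2 GB left
drive 4: place 5 GB, 3 GB left
drive 5: place 5 GB, 3 GB left
drive 6: place 5 GB, 3 GB left
drive 7: place 5 GB, 3 GB left
drive 1: place 2 GB, 0 GB left
drive 2: place 2 GB, 0 GB left
drive 3: place 2 GB, 0 GB left
drive 4: place 2 GB, 1 GB left
drive 4: place 1 GB, 0 GB left
drive 5: place 1 GB, 2 GB left
7 drives × 8 GB = 56 GB; used 48 GB; unused 8 GB.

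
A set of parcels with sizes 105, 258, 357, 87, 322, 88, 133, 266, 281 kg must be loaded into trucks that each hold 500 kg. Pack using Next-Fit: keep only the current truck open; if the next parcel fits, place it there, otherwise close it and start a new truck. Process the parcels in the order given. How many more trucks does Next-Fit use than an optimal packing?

Next-Fit: [105,258] [357,87] [322,88] [133,266] [281] → 5 trucks.
5 parcels exceed 250 kg (half the capacity), and no two of those can share a truck, so at least 5 trucks are needed.
So 5 is already optimal.

0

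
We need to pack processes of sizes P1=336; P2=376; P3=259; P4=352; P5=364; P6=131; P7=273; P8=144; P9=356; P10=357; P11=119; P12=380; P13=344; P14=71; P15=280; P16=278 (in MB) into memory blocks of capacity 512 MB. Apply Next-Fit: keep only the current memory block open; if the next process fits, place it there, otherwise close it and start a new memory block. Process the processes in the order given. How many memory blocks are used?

12

memory block 1: place P1 (336 MB), 176 MB left
memory block 2: place P2 (376 MB), 136 MB left
memory block 3: place P3 (259 MB), 253 MB left
memory block 4: place P4 (352 MB), 160 MB left
memory block 5: place P5 (364 MB), 148 MB left
memory block 5: place P6 (131 MB), 17 MB left
memory block 6: place P7 (273 MB), 239 MB left
memory block 6: place P8 (144 MB), 95 MB left
memory block 7: place P9 (356 MB), 156 MB left
memory block 8: place P10 (357 MB), 155 MB left
memory block 8: place P11 (119 MB), 36 MB left
memory block 9: place P12 (380 MB), 132 MB left
memory block 10: place P13 (344 MB), 168 MB left
memory block 10: place P14 (71 MB), 97 MB left
memory block 11: place P15 (280 MB), 232 MB left
memory block 12: place P16 (278 MB), 234 MB left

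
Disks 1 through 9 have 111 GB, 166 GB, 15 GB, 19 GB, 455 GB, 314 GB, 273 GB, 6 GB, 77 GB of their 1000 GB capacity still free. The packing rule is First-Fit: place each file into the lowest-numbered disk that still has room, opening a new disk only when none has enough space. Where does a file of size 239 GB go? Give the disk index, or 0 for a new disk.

5

Disks with room: disk 5 (455 GB), disk 6 (314 GB), disk 7 (273 GB).
The first with room is disk 5.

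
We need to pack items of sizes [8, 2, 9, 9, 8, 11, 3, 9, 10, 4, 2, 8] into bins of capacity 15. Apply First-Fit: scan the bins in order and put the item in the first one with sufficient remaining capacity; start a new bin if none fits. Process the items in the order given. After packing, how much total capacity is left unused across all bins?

Put 8 in bin 1; 7 remain.
Put 2 in bin 1; 5 remain.
Put 9 in bin 2; 6 remain.
Put 9 in bin 3; 6 remain.
Put 8 in bin 4; 7 remain.
Put 11 in bin 5; 4 remain.
Put 3 in bin 1; 2 remain.
Put 9 in bin 6; 6 remain.
Put 10 in bin 7; 5 remain.
Put 4 in bin 2; 2 remain.
Put 2 in bin 1; 0 remain.
Put 8 in bin 8; 7 remain.
8 bins × 15 = 120; used 83; unused 37.

37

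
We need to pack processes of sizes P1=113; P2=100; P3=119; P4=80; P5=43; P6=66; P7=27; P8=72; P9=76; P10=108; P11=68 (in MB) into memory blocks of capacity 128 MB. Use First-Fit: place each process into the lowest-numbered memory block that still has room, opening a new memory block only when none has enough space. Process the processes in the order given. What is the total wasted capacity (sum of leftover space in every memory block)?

280

P1 (113 MB) → memory block 1 (remaining 15 MB)
P2 (100 MB) → memory block 2 (remaining 28 MB)
P3 (119 MB) → memory block 3 (remaining 9 MB)
P4 (80 MB) → memory block 4 (remaining 48 MB)
P5 (43 MB) → memory block 4 (remaining 5 MB)
P6 (66 MB) → memory block 5 (remaining 62 MB)
P7 (27 MB) → memory block 2 (remaining 1 MB)
P8 (72 MB) → memory block 6 (remaining 56 MB)
P9 (76 MB) → memory block 7 (remaining 52 MB)
P10 (108 MB) → memory block 8 (remaining 20 MB)
P11 (68 MB) → memory block 9 (remaining 60 MB)
9 memory blocks × 128 MB = 1152 MB; used 872 MB; unused 280 MB.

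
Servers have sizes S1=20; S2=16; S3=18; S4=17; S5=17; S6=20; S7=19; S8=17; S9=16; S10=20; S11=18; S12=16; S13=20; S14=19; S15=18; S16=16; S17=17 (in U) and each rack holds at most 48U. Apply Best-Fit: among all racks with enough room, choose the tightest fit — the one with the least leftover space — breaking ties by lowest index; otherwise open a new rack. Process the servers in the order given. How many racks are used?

Put S1 (20U) in rack 1; 28U remain.
Put S2 (16U) in rack 1; 12U remain.
Put S3 (18U) in rack 2; 30U remain.
Put S4 (17U) in rack 2; 13U remain.
Put S5 (17U) in rack 3; 31U remain.
Put S6 (20U) in rack 3; 11U remain.
Put S7 (19U) in rack 4; 29U remain.
Put S8 (17U) in rack 4; 12U remain.
Put S9 (16U) in rack 5; 32U remain.
Put S10 (20U) in rack 5; 12U remain.
Put S11 (18U) in rack 6; 30U remain.
Put S12 (16U) in rack 6; 14U remain.
Put S13 (20U) in rack 7; 28U remain.
Put S14 (19U) in rack 7; 9U remain.
Put S15 (18U) in rack 8; 30U remain.
Put S16 (16U) in rack 8; 14U remain.
Put S17 (17U) in rack 9; 31U remain.
Final racks: [20,16] [18,17] [17,20] [19,17] [16,20] [18,16] [20,19] [18,16] [17].

9 racks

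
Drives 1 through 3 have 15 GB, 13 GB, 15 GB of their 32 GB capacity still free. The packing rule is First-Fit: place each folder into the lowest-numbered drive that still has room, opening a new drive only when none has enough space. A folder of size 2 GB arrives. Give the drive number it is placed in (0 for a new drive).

Drives with room: drive 1 (15 GB), drive 2 (13 GB), drive 3 (15 GB).
The first with room is drive 1.

1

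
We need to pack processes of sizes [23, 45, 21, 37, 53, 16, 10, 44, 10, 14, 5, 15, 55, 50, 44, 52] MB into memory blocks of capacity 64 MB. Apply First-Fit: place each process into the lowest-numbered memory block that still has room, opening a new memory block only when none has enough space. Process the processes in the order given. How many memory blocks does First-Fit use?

9 memory blocks

Put 23 MB in memory block 1; 41 MB remain.
Put 45 MB in memory block 2; 19 MB remain.
Put 21 MB in memory block 1; 20 MB remain.
Put 37 MB in memory block 3; 27 MB remain.
Put 53 MB in memory block 4; 11 MB remain.
Put 16 MB in memory block 1; 4 MB remain.
Put 10 MB in memory block 2; 9 MB remain.
Put 44 MB in memory block 5; 20 MB remain.
Put 10 MB in memory block 3; 17 MB remain.
Put 14 MB in memory block 3; 3 MB remain.
Put 5 MB in memory block 2; 4 MB remain.
Put 15 MB in memory block 5; 5 MB remain.
Put 55 MB in memory block 6; 9 MB remain.
Put 50 MB in memory block 7; 14 MB remain.
Put 44 MB in memory block 8; 20 MB remain.
Put 52 MB in memory block 9; 12 MB remain.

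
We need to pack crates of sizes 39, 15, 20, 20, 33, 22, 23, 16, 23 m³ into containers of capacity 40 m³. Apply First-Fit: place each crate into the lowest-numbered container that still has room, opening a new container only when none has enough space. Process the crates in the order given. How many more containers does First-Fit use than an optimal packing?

First-Fit: [39] [15,20] [20,16] [33] [22] [23] [23] → 7 containers.
Total size 211 m³; any packing needs at least ⌈211/40⌉ = 6 containers.
An optimal packing achieves that bound: [39] [33] [23,16] [23,15] [22] [20,20] → 6 containers.
Excess: 7 − 6 = 1.

1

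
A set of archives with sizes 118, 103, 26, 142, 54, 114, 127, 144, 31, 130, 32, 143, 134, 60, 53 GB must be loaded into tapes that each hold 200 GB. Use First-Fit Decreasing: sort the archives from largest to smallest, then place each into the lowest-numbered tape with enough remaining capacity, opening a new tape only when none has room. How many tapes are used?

9 tapes

Sorted descending: 144, 143, 142, 134, 130, 127, 118, 114, 103, 60, 54, 53, 32, 31, 26.
Put 144 GB in tape 1; 56 GB remain.
Put 143 GB in tape 2; 57 GB remain.
Put 142 GB in tape 3; 58 GB remain.
Put 134 GB in tape 4; 66 GB remain.
Put 130 GB in tape 5; 70 GB remain.
Put 127 GB in tape 6; 73 GB remain.
Put 118 GB in tape 7; 82 GB remain.
Put 114 GB in tape 8; 86 GB remain.
Put 103 GB in tape 9; 97 GB remain.
Put 60 GB in tape 4; 6 GB remain.
Put 54 GB in tape 1; 2 GB remain.
Put 53 GB in tape 2; 4 GB remain.
Put 32 GB in tape 3; 26 GB remain.
Put 31 GB in tape 5; 39 GB remain.
Put 26 GB in tape 3; 0 GB remain.
Final tapes: [144,54] [143,53] [142,32,26] [134,60] [130,31] [127] [118] [114] [103].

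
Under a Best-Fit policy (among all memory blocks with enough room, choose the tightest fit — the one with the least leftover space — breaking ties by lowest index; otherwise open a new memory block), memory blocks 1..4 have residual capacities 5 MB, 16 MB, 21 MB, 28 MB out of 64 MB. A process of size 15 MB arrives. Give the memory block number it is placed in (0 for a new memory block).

Memory blocks with room: memory block 2 (16 MB), memory block 3 (21 MB), memory block 4 (28 MB).
Tightest fit is memory block 2 with 16 MB free.

2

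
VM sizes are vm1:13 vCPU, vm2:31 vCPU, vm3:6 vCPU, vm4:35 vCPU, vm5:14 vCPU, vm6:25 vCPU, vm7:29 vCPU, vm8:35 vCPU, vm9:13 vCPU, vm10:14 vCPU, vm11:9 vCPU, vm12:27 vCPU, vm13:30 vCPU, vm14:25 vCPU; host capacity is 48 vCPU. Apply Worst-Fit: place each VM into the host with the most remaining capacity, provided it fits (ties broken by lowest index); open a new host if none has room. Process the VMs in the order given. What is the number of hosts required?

Put vm1 (13 vCPU) in host 1; 35 vCPU remain.
Put vm2 (31 vCPU) in host 1; 4 vCPU remain.
Put vm3 (6 vCPU) in host 2; 42 vCPU remain.
Put vm4 (35 vCPU) in host 2; 7 vCPU remain.
Put vm5 (14 vCPU) in host 3; 34 vCPU remain.
Put vm6 (25 vCPU) in host 3; 9 vCPU remain.
Put vm7 (29 vCPU) in host 4; 19 vCPU remain.
Put vm8 (35 vCPU) in host 5; 13 vCPU remain.
Put vm9 (13 vCPU) in host 4; 6 vCPU remain.
Put vm10 (14 vCPU) in host 6; 34 vCPU remain.
Put vm11 (9 vCPU) in host 6; 25 vCPU remain.
Put vm12 (27 vCPU) in host 7; 21 vCPU remain.
Put vm13 (30 vCPU) in host 8; 18 vCPU remain.
Put vm14 (25 vCPU) in host 6; 0 vCPU remain.

8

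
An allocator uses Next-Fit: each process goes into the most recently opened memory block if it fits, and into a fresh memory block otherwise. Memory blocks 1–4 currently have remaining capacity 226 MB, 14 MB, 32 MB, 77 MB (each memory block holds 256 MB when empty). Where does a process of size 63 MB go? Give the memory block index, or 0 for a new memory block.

Next-Fit only looks at memory block 4, which has 77 MB free.
63 MB fits there.

4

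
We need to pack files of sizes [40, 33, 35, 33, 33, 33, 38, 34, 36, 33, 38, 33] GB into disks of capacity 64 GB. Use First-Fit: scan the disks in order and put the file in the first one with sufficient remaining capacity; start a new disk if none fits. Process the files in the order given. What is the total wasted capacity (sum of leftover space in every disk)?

349

40 GB → disk 1 (remaining 24 GB)
33 GB → disk 2 (remaining 31 GB)
35 GB → disk 3 (remaining 29 GB)
33 GB → disk 4 (remaining 31 GB)
33 GB → disk 5 (remaining 31 GB)
33 GB → disk 6 (remaining 31 GB)
38 GB → disk 7 (remaining 26 GB)
34 GB → disk 8 (remaining 30 GB)
36 GB → disk 9 (remaining 28 GB)
33 GB → disk 10 (remaining 31 GB)
38 GB → disk 11 (remaining 26 GB)
33 GB → disk 12 (remaining 31 GB)
12 disks × 64 GB = 768 GB; used 419 GB; unused 349 GB.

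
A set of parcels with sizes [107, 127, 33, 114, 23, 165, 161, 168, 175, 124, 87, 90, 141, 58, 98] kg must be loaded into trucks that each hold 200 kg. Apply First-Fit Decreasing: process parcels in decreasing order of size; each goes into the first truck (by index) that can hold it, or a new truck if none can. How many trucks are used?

Sorted descending: 175, 168, 165, 161, 141, 127, 124, 114, 107, 98, 90, 87, 58, 33, 23.
Put 175 kg in truck 1; 25 kg remain.
Put 168 kg in truck 2; 32 kg remain.
Put 165 kg in truck 3; 35 kg remain.
Put 161 kg in truck 4; 39 kg remain.
Put 141 kg in truck 5; 59 kg remain.
Put 127 kg in truck 6; 73 kg remain.
Put 124 kg in truck 7; 76 kg remain.
Put 114 kg in truck 8; 86 kg remain.
Put 107 kg in truck 9; 93 kg remain.
Put 98 kg in truck 10; 102 kg remain.
Put 90 kg in truck 9; 3 kg remain.
Put 87 kg in truck 10; 15 kg remain.
Put 58 kg in truck 5; 1 kg remain.
Put 33 kg in truck 3; 2 kg remain.
Put 23 kg in truck 1; 2 kg remain.

10 trucks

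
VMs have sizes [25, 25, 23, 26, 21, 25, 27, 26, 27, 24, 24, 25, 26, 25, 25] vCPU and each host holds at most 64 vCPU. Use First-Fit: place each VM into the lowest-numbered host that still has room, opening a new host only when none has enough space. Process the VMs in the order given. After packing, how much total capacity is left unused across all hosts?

25 vCPU → host 1 (remaining 39 vCPU)
25 vCPU → host 1 (remaining 14 vCPU)
23 vCPU → host 2 (remaining 41 vCPU)
26 vCPU → host 2 (remaining 15 vCPU)
21 vCPU → host 3 (remaining 43 vCPU)
25 vCPU → host 3 (remaining 18 vCPU)
27 vCPU → host 4 (remaining 37 vCPU)
26 vCPU → host 4 (remaining 11 vCPU)
27 vCPU → host 5 (remaining 37 vCPU)
24 vCPU → host 5 (remaining 13 vCPU)
24 vCPU → host 6 (remaining 40 vCPU)
25 vCPU → host 6 (remaining 15 vCPU)
26 vCPU → host 7 (remaining 38 vCPU)
25 vCPU → host 7 (remaining 13 vCPU)
25 vCPU → host 8 (remaining 39 vCPU)
8 hosts × 64 vCPU = 512 vCPU; used 374 vCPU; unused 138 vCPU.

138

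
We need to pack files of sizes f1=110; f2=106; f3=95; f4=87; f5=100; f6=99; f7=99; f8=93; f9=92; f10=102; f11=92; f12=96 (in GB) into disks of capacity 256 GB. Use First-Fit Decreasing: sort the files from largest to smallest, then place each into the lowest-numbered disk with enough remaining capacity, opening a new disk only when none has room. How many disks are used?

6

Sorted descending: 110, 106, 102, 100, 99, 99, 96, 95, 93, 92, 92, 87.
Put 110 GB in disk 1; 146 GB remain.
Put 106 GB in disk 1; 40 GB remain.
Put 102 GB in disk 2; 154 GB remain.
Put 100 GB in disk 2; 54 GB remain.
Put 99 GB in disk 3; 157 GB remain.
Put 99 GB in disk 3; 58 GB remain.
Put 96 GB in disk 4; 160 GB remain.
Put 95 GB in disk 4; 65 GB remain.
Put 93 GB in disk 5; 163 GB remain.
Put 92 GB in disk 5; 71 GB remain.
Put 92 GB in disk 6; 164 GB remain.
Put 87 GB in disk 6; 77 GB remain.
Final disks: [110,106] [102,100] [99,99] [96,95] [93,92] [92,87].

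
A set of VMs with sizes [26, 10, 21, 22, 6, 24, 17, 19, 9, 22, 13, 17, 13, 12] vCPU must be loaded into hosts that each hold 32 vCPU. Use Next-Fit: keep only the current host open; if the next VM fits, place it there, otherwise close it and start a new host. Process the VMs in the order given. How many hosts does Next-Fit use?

26 vCPU → host 1 (remaining 6 vCPU)
10 vCPU → host 2 (remaining 22 vCPU)
21 vCPU → host 2 (remaining 1 vCPU)
22 vCPU → host 3 (remaining 10 vCPU)
6 vCPU → host 3 (remaining 4 vCPU)
24 vCPU → host 4 (remaining 8 vCPU)
17 vCPU → host 5 (remaining 15 vCPU)
19 vCPU → host 6 (remaining 13 vCPU)
9 vCPU → host 6 (remaining 4 vCPU)
22 vCPU → host 7 (remaining 10 vCPU)
13 vCPU → host 8 (remaining 19 vCPU)
17 vCPU → host 8 (remaining 2 vCPU)
13 vCPU → host 9 (remaining 19 vCPU)
12 vCPU → host 9 (remaining 7 vCPU)

9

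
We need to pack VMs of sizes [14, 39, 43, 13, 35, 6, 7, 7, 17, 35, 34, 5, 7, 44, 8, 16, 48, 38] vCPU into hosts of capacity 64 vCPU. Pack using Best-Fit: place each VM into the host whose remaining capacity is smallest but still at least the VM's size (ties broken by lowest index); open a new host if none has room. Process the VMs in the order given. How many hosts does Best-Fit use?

8

14 vCPU → host 1 (remaining 50 vCPU)
39 vCPU → host 1 (remaining 11 vCPU)
43 vCPU → host 2 (remaining 21 vCPU)
13 vCPU → host 2 (remaining 8 vCPU)
35 vCPU → host 3 (remaining 29 vCPU)
6 vCPU → host 2 (remaining 2 vCPU)
7 vCPU → host 1 (remaining 4 vCPU)
7 vCPU → host 3 (remaining 22 vCPU)
17 vCPU → host 3 (remaining 5 vCPU)
35 vCPU → host 4 (remaining 29 vCPU)
34 vCPU → host 5 (remaining 30 vCPU)
5 vCPU → host 3 (remaining 0 vCPU)
7 vCPU → host 4 (remaining 22 vCPU)
44 vCPU → host 6 (remaining 20 vCPU)
8 vCPU → host 6 (remaining 12 vCPU)
16 vCPU → host 4 (remaining 6 vCPU)
48 vCPU → host 7 (remaining 16 vCPU)
38 vCPU → host 8 (remaining 26 vCPU)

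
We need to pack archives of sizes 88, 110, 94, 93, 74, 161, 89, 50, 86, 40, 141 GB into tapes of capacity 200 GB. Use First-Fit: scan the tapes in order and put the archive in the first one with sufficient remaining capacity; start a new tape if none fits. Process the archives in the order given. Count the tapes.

Put 88 GB in tape 1; 112 GB remain.
Put 110 GB in tape 1; 2 GB remain.
Put 94 GB in tape 2; 106 GB remain.
Put 93 GB in tape 2; 13 GB remain.
Put 74 GB in tape 3; 126 GB remain.
Put 161 GB in tape 4; 39 GB remain.
Put 89 GB in tape 3; 37 GB remain.
Put 50 GB in tape 5; 150 GB remain.
Put 86 GB in tape 5; 64 GB remain.
Put 40 GB in tape 5; 24 GB remain.
Put 141 GB in tape 6; 59 GB remain.
Final tapes: [88,110] [94,93] [74,89] [161] [50,86,40] [141].

6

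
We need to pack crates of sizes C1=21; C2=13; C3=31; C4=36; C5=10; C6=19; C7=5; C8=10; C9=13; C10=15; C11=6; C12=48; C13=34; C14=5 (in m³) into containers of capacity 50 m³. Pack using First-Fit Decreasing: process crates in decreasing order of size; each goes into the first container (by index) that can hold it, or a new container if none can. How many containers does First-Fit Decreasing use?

Sorted descending: 48, 36, 34, 31, 21, 19, 15, 13, 13, 10, 10, 6, 5, 5.
container 1: place 48 m³, 2 m³ left
container 2: place 36 m³, 14 m³ left
container 3: place 34 m³, 16 m³ left
container 4: place 31 m³, 19 m³ left
container 5: place 21 m³, 29 m³ left
container 4: place 19 m³, 0 m³ left
container 3: place 15 m³, 1 m³ left
container 2: place 13 m³, 1 m³ left
container 5: place 13 m³, 16 m³ left
container 5: place 10 m³, 6 m³ left
container 6: place 10 m³, 40 m³ left
container 5: place 6 m³, 0 m³ left
container 6: place 5 m³, 35 m³ left
container 6: place 5 m³, 30 m³ left
Final containers: [48] [36,13] [34,15] [31,19] [21,13,10,6] [10,5,5].

6 containers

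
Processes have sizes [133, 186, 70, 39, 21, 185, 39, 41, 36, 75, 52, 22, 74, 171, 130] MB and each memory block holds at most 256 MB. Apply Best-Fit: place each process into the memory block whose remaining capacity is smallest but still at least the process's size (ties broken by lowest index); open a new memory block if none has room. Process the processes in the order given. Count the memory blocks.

6 memory blocks

Put 133 MB in memory block 1; 123 MB remain.
Put 186 MB in memory block 2; 70 MB remain.
Put 70 MB in memory block 2; 0 MB remain.
Put 39 MB in memory block 1; 84 MB remain.
Put 21 MB in memory block 1; 63 MB remain.
Put 185 MB in memory block 3; 71 MB remain.
Put 39 MB in memory block 1; 24 MB remain.
Put 41 MB in memory block 3; 30 MB remain.
Put 36 MB in memory block 4; 220 MB remain.
Put 75 MB in memory block 4; 145 MB remain.
Put 52 MB in memory block 4; 93 MB remain.
Put 22 MB in memory block 1; 2 MB remain.
Put 74 MB in memory block 4; 19 MB remain.
Put 171 MB in memory block 5; 85 MB remain.
Put 130 MB in memory block 6; 126 MB remain.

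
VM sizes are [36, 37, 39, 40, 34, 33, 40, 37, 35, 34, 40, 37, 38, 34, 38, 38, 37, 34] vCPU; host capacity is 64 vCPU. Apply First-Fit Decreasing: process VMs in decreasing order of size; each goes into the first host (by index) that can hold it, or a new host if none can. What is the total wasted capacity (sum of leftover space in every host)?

491

Sorted descending: 40, 40, 40, 39, 38, 38, 38, 37, 37, 37, 37, 36, 35, 34, 34, 34, 34, 33.
Put 40 vCPU in host 1; 24 vCPU remain.
Put 40 vCPU in host 2; 24 vCPU remain.
Put 40 vCPU in host 3; 24 vCPU remain.
Put 39 vCPU in host 4; 25 vCPU remain.
Put 38 vCPU in host 5; 26 vCPU remain.
Put 38 vCPU in host 6; 26 vCPU remain.
Put 38 vCPU in host 7; 26 vCPU remain.
Put 37 vCPU in host 8; 27 vCPU remain.
Put 37 vCPU in host 9; 27 vCPU remain.
Put 37 vCPU in host 10; 27 vCPU remain.
Put 37 vCPU in host 11; 27 vCPU remain.
Put 36 vCPU in host 12; 28 vCPU remain.
Put 35 vCPU in host 13; 29 vCPU remain.
Put 34 vCPU in host 14; 30 vCPU remain.
Put 34 vCPU in host 15; 30 vCPU remain.
Put 34 vCPU in host 16; 30 vCPU remain.
Put 34 vCPU in host 17; 30 vCPU remain.
Put 33 vCPU in host 18; 31 vCPU remain.
18 hosts × 64 vCPU = 1152 vCPU; used 661 vCPU; unused 491 vCPU.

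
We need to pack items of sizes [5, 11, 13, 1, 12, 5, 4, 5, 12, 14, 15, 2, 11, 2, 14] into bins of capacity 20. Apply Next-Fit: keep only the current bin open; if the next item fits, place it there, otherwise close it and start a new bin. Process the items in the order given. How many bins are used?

9 bins

bin 1: place 5, 15 left
bin 1: place 11, 4 left
bin 2: place 13, 7 left
bin 2: place 1, 6 left
bin 3: place 12, 8 left
bin 3: place 5, 3 left
bin 4: place 4, 16 left
bin 4: place 5, 11 left
bin 5: place 12, 8 left
bin 6: place 14, 6 left
bin 7: place 15, 5 left
bin 7: place 2, 3 left
bin 8: place 11, 9 left
bin 8: place 2, 7 left
bin 9: place 14, 6 left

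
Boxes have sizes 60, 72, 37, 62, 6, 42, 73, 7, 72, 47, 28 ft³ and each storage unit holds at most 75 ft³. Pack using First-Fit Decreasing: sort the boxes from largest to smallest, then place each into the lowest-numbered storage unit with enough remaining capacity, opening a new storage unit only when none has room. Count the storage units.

8 storage units

Sorted descending: 73, 72, 72, 62, 60, 47, 42, 37, 28, 7, 6.
73 ft³ → storage unit 1 (remaining 2 ft³)
72 ft³ → storage unit 2 (remaining 3 ft³)
72 ft³ → storage unit 3 (remaining 3 ft³)
62 ft³ → storage unit 4 (remaining 13 ft³)
60 ft³ → storage unit 5 (remaining 15 ft³)
47 ft³ → storage unit 6 (remaining 28 ft³)
42 ft³ → storage unit 7 (remaining 33 ft³)
37 ft³ → storage unit 8 (remaining 38 ft³)
28 ft³ → storage unit 6 (remaining 0 ft³)
7 ft³ → storage unit 4 (remaining 6 ft³)
6 ft³ → storage unit 4 (remaining 0 ft³)
Final storage units: [73] [72] [72] [62,7,6] [60] [47,28] [42] [37].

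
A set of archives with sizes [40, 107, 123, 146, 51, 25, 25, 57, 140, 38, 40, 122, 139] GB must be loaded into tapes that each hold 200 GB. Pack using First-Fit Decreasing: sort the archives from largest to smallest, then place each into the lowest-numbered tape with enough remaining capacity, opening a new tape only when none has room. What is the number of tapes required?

Sorted descending: 146, 140, 139, 123, 122, 107, 57, 51, 40, 40, 38, 25, 25.
146 GB → tape 1 (remaining 54 GB)
140 GB → tape 2 (remaining 60 GB)
139 GB → tape 3 (remaining 61 GB)
123 GB → tape 4 (remaining 77 GB)
122 GB → tape 5 (remaining 78 GB)
107 GB → tape 6 (remaining 93 GB)
57 GB → tape 2 (remaining 3 GB)
51 GB → tape 1 (remaining 3 GB)
40 GB → tape 3 (remaining 21 GB)
40 GB → tape 4 (remaining 37 GB)
38 GB → tape 5 (remaining 40 GB)
25 GB → tape 4 (remaining 12 GB)
25 GB → tape 5 (remaining 15 GB)

6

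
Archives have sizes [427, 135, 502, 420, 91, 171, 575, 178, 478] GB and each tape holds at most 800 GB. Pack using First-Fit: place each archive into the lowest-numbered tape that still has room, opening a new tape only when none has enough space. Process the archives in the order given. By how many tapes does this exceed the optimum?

First-Fit: [427,135,91] [502,171] [420,178] [575] [478] → 5 tapes.
5 archives exceed 400 GB (half the capacity), and no two of those can share a tape, so at least 5 tapes are needed.
So 5 is already optimal.

0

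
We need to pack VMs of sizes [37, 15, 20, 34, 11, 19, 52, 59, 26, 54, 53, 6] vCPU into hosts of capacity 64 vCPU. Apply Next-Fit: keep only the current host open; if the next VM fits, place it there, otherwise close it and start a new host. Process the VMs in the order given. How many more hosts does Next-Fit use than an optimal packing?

1

Next-Fit: [37,15] [20,34] [11,19] [52] [59] [26] [54] [53,6] → 8 hosts.
Total size 386 vCPU; any packing needs at least ⌈386/64⌉ = 7 hosts.
An optimal packing achieves that bound: [59] [54,6] [53,11] [52] [37,26] [34,20] [19,15] → 7 hosts.
Excess: 8 − 7 = 1.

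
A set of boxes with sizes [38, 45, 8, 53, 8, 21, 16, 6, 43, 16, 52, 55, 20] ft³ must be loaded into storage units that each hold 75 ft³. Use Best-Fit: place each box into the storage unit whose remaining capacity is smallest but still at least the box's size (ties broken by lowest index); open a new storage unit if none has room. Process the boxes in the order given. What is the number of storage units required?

storage unit 1: place 38 ft³, 37 ft³ left
storage unit 2: place 45 ft³, 30 ft³ left
storage unit 2: place 8 ft³, 22 ft³ left
storage unit 3: place 53 ft³, 22 ft³ left
storage unit 2: place 8 ft³, 14 ft³ left
storage unit 3: place 21 ft³, 1 ft³ left
storage unit 1: place 16 ft³, 21 ft³ left
storage unit 2: place 6 ft³, 8 ft³ left
storage unit 4: place 43 ft³, 32 ft³ left
storage unit 1: place 16 ft³, 5 ft³ left
storage unit 5: place 52 ft³, 23 ft³ left
storage unit 6: place 55 ft³, 20 ft³ left
storage unit 6: place 20 ft³, 0 ft³ left
Final storage units: [38,16,16] [45,8,8,6] [53,21] [43] [52] [55,20].

6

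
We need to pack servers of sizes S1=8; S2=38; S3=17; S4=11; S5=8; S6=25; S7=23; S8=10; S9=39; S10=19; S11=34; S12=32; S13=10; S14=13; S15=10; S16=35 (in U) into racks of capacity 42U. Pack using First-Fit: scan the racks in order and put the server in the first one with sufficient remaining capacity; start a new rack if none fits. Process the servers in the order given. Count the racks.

Put S1 (8U) in rack 1; 34U remain.
Put S2 (38U) in rack 2; 4U remain.
Put S3 (17U) in rack 1; 17U remain.
Put S4 (11U) in rack 1; 6U remain.
Put S5 (8U) in rack 3; 34U remain.
Put S6 (25U) in rack 3; 9U remain.
Put S7 (23U) in rack 4; 19U remain.
Put S8 (10U) in rack 4; 9U remain.
Put S9 (39U) in rack 5; 3U remain.
Put S10 (19U) in rack 6; 23U remain.
Put S11 (34U) in rack 7; 8U remain.
Put S12 (32U) in rack 8; 10U remain.
Put S13 (10U) in rack 6; 13U remain.
Put S14 (13U) in rack 6; 0U remain.
Put S15 (10U) in rack 8; 0U remain.
Put S16 (35U) in rack 9; 7U remain.

9 racks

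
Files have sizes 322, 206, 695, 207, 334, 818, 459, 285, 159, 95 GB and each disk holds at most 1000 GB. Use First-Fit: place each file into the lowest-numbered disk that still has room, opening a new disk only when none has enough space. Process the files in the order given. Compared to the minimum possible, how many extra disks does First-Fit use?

0

First-Fit: [322,206,207,159,95] [695,285] [334,459] [818] → 4 disks.
Total size 3580 GB; any packing needs at least ⌈3580/1000⌉ = 4 disks.
So 4 is already optimal.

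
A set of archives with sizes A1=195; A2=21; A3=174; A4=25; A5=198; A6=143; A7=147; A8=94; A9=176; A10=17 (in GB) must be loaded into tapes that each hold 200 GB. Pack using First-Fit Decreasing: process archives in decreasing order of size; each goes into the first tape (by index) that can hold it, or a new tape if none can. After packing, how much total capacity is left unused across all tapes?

Sorted descending: 198, 195, 176, 174, 147, 143, 94, 25, 21, 17.
tape 1: place 198 GB, 2 GB left
tape 2: place 195 GB, 5 GB left
tape 3: place 176 GB, 24 GB left
tape 4: place 174 GB, 26 GB left
tape 5: place 147 GB, 53 GB left
tape 6: place 143 GB, 57 GB left
tape 7: place 94 GB, 106 GB left
tape 4: place 25 GB, 1 GB left
tape 3: place 21 GB, 3 GB left
tape 5: place 17 GB, 36 GB left
7 tapes × 200 GB = 1400 GB; used 1190 GB; unused 210 GB.

210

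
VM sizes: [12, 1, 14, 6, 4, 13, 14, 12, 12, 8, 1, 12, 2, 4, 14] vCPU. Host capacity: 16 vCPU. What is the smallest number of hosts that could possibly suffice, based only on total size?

Total size = 12 + 1 + 14 + 6 + 4 + 13 + 14 + 12 + 12 + 8 + 1 + 12 + 2 + 4 + 14 = 129 vCPU.
⌈129 / 16⌉ = 9.

9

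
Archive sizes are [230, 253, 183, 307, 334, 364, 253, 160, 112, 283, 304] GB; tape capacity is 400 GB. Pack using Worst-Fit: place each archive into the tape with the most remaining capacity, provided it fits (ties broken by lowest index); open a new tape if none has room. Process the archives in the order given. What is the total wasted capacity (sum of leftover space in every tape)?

230 GB → tape 1 (remaining 170 GB)
253 GB → tape 2 (remaining 147 GB)
183 GB → tape 3 (remaining 217 GB)
307 GB → tape 4 (remaining 93 GB)
334 GB → tape 5 (remaining 66 GB)
364 GB → tape 6 (remaining 36 GB)
253 GB → tape 7 (remaining 147 GB)
160 GB → tape 3 (remaining 57 GB)
112 GB → tape 1 (remaining 58 GB)
283 GB → tape 8 (remaining 117 GB)
304 GB → tape 9 (remaining 96 GB)
9 tapes × 400 GB = 3600 GB; used 2783 GB; unused 817 GB.

817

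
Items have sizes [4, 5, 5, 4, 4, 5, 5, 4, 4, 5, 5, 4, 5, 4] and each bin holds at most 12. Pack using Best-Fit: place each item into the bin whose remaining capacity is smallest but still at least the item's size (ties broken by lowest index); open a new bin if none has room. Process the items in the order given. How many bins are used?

4 → bin 1 (remaining 8)
5 → bin 1 (remaining 3)
5 → bin 2 (remaining 7)
4 → bin 2 (remaining 3)
4 → bin 3 (remaining 8)
5 → bin 3 (remaining 3)
5 → bin 4 (remaining 7)
4 → bin 4 (remaining 3)
4 → bin 5 (remaining 8)
5 → bin 5 (remaining 3)
5 → bin 6 (remaining 7)
4 → bin 6 (remaining 3)
5 → bin 7 (remaining 7)
4 → bin 7 (remaining 3)

7 bins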